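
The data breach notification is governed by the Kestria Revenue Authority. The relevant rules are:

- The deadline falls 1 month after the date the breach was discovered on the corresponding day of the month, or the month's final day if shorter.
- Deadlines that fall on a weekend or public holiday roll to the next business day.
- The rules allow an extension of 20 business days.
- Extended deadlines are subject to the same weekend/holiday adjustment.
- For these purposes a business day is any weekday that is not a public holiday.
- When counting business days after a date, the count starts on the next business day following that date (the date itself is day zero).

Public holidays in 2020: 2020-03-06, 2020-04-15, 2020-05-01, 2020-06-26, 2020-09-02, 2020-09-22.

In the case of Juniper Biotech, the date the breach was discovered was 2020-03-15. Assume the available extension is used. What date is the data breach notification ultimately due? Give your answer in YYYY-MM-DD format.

Moving 1 month forward from 2020-03-15 on the corresponding day gives 2020-04-15.
Because 2020-04-15 is a listed holiday, the deadline becomes 2020-04-16 (Thursday).
Applying the 20-business-day extension: 20 business days after 2020-04-16 is 2020-05-15.
2020-05-15 is a Friday and not a listed holiday, so it stands.
So the filing is due 2020-05-15.

2020-05-15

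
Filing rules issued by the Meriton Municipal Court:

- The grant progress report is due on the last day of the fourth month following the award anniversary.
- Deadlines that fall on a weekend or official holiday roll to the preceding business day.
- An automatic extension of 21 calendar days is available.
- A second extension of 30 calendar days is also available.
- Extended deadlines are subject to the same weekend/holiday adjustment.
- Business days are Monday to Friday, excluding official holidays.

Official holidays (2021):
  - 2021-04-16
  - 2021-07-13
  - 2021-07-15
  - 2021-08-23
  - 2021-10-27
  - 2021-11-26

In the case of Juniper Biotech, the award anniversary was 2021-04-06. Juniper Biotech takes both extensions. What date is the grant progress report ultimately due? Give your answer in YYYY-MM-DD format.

2021-10-21

The fourth month after 2021-04-06 is August 2021, whose last day is 2021-08-31.
2021-08-31 is a Tuesday and not a listed holiday, so it stands.
The 21-calendar-day extension moves the deadline from 2021-08-31 to 2021-09-21.
Since 2021-09-21 is a Tuesday and not a holiday, the date is unchanged.
Add the 30 calendar-day extension to 2021-09-21: 2021-10-21.
2021-10-21 falls on a Thursday, which is a business day, so no adjustment is needed.
The final due date is 2021-10-21.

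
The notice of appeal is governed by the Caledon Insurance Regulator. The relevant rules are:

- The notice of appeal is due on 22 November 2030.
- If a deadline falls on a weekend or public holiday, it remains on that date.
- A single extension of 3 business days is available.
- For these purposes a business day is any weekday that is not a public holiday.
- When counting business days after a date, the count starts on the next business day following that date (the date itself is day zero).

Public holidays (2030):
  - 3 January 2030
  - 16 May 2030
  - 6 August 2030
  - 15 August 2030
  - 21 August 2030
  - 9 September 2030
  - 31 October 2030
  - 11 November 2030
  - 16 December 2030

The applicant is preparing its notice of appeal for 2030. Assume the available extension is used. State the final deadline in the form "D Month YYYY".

The statutory due date is 22 November 2030.
No adjustment is made for weekends or holidays, so 22 November 2030 stands.
The 3-business-day extension runs from 22 November 2030 to 27 November 2030.
27 November 2030 is a Wednesday; no weekend or holiday adjustment applies.
So the filing is due 27 November 2030.

27 November 2030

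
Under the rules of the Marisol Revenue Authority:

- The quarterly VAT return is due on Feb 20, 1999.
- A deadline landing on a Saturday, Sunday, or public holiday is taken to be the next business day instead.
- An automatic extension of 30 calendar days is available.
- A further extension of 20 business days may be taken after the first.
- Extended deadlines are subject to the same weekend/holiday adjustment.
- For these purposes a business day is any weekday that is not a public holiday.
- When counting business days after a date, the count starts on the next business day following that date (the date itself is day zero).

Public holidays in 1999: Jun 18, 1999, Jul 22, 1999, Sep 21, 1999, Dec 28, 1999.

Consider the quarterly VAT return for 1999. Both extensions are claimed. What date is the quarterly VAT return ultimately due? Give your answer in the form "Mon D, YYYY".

Start from the fixed due date, Feb 20, 1999.
Feb 20, 1999 is a Saturday; the next business day is Feb 22, 1999 (Monday).
With the 30-day extension, Feb 22, 1999 becomes Mar 24, 1999.
Mar 24, 1999 is a Wednesday and not a listed holiday, so it stands.
Applying the 20-business-day extension: 20 business days after Mar 24, 1999 is Apr 21, 1999.
Apr 21, 1999 is a Wednesday and not a listed holiday, so it stands.
Final deadline: Apr 21, 1999.

Apr 21, 1999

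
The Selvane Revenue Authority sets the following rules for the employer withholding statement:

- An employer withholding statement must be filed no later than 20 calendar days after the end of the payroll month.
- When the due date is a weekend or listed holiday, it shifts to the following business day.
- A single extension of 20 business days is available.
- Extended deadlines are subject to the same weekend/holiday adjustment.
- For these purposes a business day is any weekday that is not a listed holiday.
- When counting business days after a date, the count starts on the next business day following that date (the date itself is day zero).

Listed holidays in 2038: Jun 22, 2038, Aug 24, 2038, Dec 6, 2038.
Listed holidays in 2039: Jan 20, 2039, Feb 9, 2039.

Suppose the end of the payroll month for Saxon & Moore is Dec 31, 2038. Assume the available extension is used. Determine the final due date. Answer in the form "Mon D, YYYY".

Trigger date Dec 31, 2038 + 20 calendar days = Jan 20, 2039.
Jan 20, 2039 is a listed holiday, so it moves to the next business day, Jan 21, 2039 (Friday).
Applying the 20-business-day extension: 20 business days after Jan 21, 2039 is Feb 21, 2039.
Feb 21, 2039 is a Monday and not a listed holiday, so it stands.
Deadline: Feb 21, 2039.

Feb 21, 2039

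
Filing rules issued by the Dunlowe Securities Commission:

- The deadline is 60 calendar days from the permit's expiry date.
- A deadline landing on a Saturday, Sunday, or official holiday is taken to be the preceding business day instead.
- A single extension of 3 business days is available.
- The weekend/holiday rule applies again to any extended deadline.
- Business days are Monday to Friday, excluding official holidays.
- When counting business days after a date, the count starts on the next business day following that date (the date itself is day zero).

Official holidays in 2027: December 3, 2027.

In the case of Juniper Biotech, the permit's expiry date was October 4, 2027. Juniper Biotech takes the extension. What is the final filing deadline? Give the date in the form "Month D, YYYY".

December 8, 2027

From October 4, 2027, 60 calendar days later is December 3, 2027.
December 3, 2027 is a listed holiday; the preceding business day is December 2, 2027 (Thursday).
Applying the 3-business-day extension: 3 business days after December 2, 2027 is December 8, 2027.
Since December 8, 2027 is a Wednesday and not a holiday, the date is unchanged.
Deadline: December 8, 2027.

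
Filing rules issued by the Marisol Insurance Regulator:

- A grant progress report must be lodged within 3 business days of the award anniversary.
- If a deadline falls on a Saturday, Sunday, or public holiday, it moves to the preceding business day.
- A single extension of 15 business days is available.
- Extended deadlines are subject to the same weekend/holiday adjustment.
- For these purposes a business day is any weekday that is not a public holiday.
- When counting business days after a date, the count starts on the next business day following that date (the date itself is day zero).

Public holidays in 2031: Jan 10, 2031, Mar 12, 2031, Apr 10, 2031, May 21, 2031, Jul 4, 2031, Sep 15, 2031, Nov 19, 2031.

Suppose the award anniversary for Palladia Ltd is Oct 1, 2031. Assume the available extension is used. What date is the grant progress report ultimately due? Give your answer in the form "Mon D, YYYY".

Oct 27, 2031

3 business days after Oct 1, 2031, excluding weekends and holidays, is Oct 6, 2031.
Oct 6, 2031 (Monday) is already a business day.
Counting 15 further business days from Oct 6, 2031 reaches Oct 27, 2031.
Oct 27, 2031 (Monday) is already a business day.
Final deadline: Oct 27, 2031.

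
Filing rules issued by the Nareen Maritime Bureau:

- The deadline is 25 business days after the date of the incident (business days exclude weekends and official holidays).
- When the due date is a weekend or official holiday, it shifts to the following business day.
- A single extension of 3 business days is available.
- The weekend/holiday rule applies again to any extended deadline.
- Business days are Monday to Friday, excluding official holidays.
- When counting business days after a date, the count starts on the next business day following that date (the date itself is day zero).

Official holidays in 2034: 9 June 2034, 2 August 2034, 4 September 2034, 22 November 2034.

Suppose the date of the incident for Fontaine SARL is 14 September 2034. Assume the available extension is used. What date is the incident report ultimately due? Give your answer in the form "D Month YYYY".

24 October 2034

Starting the day after 14 September 2034 and counting 25 business days lands on 19 October 2034.
19 October 2034 falls on a Thursday, which is a business day, so no adjustment is needed.
Applying the 3-business-day extension: 3 business days after 19 October 2034 is 24 October 2034.
24 October 2034 (Tuesday) is already a business day.
So the filing is due 24 October 2034.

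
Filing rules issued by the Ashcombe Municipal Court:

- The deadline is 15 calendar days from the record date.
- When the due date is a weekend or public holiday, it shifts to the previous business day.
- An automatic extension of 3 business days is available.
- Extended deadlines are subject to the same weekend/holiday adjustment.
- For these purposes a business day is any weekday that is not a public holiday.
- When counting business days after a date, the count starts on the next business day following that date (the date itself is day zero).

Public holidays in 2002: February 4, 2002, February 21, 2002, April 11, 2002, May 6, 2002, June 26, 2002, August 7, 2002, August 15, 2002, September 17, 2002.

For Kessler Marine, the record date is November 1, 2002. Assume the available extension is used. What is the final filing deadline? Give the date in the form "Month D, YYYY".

Adding 15 calendar days to November 1, 2002 gives November 16, 2002.
November 16, 2002 falls on a Saturday. Rolling to the preceding business day gives November 15, 2002, a Friday.
The 3-business-day extension runs from November 15, 2002 to November 20, 2002.
November 20, 2002 is a Wednesday and not a listed holiday, so it stands.
The final due date is November 20, 2002.

November 20, 2002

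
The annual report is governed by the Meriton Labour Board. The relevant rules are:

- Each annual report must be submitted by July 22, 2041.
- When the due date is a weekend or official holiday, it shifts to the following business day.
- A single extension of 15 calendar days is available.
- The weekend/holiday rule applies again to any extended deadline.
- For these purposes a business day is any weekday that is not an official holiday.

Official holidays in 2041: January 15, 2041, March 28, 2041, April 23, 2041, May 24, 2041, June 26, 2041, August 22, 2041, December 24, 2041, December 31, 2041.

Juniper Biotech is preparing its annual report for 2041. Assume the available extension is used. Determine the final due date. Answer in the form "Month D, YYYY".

The stated deadline is July 22, 2041.
Since July 22, 2041 is a Monday and not a holiday, the date is unchanged.
With the 15-day extension, July 22, 2041 becomes August 6, 2041.
August 6, 2041 falls on a Tuesday, which is a business day, so no adjustment is needed.
Final deadline: August 6, 2041.

August 6, 2041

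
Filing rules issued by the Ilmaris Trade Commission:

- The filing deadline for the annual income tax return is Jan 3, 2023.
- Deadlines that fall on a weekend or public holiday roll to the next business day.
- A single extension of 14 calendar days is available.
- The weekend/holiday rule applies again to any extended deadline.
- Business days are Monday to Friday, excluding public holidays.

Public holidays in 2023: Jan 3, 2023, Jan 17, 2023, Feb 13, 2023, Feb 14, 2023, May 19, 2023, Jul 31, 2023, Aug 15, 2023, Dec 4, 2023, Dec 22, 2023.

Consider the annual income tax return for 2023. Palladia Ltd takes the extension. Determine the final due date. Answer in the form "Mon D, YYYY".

Jan 18, 2023

The statutory due date is Jan 3, 2023.
Jan 3, 2023 falls on a listed holiday. Rolling to the next business day gives Jan 4, 2023, a Wednesday.
The 14-calendar-day extension moves the deadline from Jan 4, 2023 to Jan 18, 2023.
Since Jan 18, 2023 is a Wednesday and not a holiday, the date is unchanged.
So the filing is due Jan 18, 2023.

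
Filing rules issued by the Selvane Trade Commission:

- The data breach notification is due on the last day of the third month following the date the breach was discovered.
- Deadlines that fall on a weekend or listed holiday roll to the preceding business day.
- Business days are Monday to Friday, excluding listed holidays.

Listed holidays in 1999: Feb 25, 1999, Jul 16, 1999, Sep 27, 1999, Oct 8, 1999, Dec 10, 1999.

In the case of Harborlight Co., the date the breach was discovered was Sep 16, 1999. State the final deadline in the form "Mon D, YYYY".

Dec 31, 1999

3 months after Sep 16, 1999 falls in December 1999; the last day of that month is Dec 31, 1999.
Dec 31, 1999 falls on a Friday, which is a business day, so no adjustment is needed.
The final due date is Dec 31, 1999.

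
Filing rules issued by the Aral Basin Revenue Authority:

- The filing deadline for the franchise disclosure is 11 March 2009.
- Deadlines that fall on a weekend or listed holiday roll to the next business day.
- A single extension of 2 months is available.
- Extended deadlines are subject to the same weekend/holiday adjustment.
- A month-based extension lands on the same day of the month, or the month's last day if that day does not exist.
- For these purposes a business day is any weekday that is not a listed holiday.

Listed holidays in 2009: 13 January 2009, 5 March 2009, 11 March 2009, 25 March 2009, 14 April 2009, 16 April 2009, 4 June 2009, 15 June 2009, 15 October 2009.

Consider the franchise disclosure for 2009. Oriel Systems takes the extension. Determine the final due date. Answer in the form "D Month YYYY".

Start from the fixed due date, 11 March 2009.
11 March 2009 falls on a listed holiday. Rolling to the next business day gives 12 March 2009, a Thursday.
Applying the 2 months extension: 2 months after 12 March 2009 is 12 May 2009.
Since 12 May 2009 is a Tuesday and not a holiday, the date is unchanged.
So the filing is due 12 May 2009.

12 May 2009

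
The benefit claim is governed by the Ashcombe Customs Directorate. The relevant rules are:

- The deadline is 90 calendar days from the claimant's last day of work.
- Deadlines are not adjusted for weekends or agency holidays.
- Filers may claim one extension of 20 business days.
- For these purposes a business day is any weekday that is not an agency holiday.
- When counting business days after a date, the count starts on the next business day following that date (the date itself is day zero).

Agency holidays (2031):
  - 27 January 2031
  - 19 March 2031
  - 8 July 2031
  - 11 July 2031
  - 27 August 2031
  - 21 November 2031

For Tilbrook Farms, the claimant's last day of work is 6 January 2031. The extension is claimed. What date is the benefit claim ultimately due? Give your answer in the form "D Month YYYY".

2 May 2031

Adding 90 calendar days to 6 January 2031 gives 6 April 2031.
6 April 2031 is a Sunday; no weekend or holiday adjustment applies.
The 20-business-day extension runs from 6 April 2031 to 2 May 2031.
2 May 2031 is a Friday; no weekend or holiday adjustment applies.
Final deadline: 2 May 2031.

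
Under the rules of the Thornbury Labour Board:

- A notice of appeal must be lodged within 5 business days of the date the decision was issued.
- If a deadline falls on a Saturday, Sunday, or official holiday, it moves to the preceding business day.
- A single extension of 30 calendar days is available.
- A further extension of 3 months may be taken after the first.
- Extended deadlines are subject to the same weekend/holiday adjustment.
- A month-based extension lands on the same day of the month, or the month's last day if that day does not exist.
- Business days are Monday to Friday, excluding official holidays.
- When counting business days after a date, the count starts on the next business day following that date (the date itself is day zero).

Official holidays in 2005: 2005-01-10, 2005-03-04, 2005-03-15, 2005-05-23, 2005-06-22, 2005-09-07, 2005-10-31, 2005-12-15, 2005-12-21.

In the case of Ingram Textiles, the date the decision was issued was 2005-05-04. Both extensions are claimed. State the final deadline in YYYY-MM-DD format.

Starting the day after 2005-05-04 and counting 5 business days lands on 2005-05-11.
2005-05-11 falls on a Wednesday, which is a business day, so no adjustment is needed.
Add the 30 calendar-day extension to 2005-05-11: 2005-06-10.
2005-06-10 is a Friday and not a listed holiday, so it stands.
The 3 months extension carries 2005-06-10 to 2005-09-10.
2005-09-10 is a Saturday; the preceding business day is 2005-09-09 (Friday).
Deadline: 2005-09-09.

2005-09-09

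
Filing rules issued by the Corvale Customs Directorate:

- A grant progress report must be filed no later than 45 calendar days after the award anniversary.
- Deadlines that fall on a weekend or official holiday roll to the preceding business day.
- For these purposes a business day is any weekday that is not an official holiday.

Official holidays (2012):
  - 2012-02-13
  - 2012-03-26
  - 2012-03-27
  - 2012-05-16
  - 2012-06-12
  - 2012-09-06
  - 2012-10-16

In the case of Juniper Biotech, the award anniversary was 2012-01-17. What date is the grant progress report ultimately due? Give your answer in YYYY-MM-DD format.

Trigger date 2012-01-17 + 45 calendar days = 2012-03-02.
Since 2012-03-02 is a Friday and not a holiday, the date is unchanged.
Final deadline: 2012-03-02.

2012-03-02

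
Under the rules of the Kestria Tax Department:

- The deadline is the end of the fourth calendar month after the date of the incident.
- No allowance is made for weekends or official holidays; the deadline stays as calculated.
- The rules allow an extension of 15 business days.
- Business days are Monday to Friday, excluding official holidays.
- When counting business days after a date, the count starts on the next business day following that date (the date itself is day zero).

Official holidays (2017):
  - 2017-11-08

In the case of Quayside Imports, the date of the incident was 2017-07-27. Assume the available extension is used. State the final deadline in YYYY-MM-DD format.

4 months after 2017-07-27 falls in November 2017; the last day of that month is 2017-11-30.
No adjustment is made for weekends or holidays, so 2017-11-30 stands.
Counting 15 further business days from 2017-11-30 reaches 2017-12-21.
2017-12-21 falls on a Thursday. The rules make no weekend/holiday allowance, so it remains 2017-12-21.
Final deadline: 2017-12-21.

2017-12-21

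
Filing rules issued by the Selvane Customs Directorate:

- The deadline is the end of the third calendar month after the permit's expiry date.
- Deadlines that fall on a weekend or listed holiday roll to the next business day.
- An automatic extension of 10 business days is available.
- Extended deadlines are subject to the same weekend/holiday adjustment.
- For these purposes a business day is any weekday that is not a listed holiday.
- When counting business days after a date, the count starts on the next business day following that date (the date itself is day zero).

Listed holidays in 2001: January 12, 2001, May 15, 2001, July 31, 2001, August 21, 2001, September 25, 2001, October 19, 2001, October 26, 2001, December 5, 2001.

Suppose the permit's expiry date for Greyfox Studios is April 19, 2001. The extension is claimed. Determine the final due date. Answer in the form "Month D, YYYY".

The third month after April 19, 2001 is July 2001, whose last day is July 31, 2001.
July 31, 2001 falls on a listed holiday. Rolling to the next business day gives August 1, 2001, a Wednesday.
Applying the 10-business-day extension: 10 business days after August 1, 2001 is August 15, 2001.
Since August 15, 2001 is a Wednesday and not a holiday, the date is unchanged.
So the filing is due August 15, 2001.

August 15, 2001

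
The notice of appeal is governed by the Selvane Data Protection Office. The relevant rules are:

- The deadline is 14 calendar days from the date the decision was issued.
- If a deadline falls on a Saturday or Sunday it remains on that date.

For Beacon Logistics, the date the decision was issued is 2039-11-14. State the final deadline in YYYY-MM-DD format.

2039-11-28

Trigger date 2039-11-14 + 14 calendar days = 2039-11-28.
2039-11-28 falls on a Monday. The rules make no weekend/holiday allowance, so it remains 2039-11-28.
So the filing is due 2039-11-28.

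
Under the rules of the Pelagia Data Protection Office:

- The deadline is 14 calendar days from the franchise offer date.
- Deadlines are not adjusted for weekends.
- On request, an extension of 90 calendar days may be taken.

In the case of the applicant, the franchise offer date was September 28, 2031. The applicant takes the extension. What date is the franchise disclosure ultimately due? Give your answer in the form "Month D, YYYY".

From September 28, 2031, 14 calendar days later is October 12, 2031.
October 12, 2031 is a Sunday; no weekend or holiday adjustment applies.
Applying the 90-calendar-day extension: October 12, 2031 + 90 days = January 10, 2032.
January 10, 2032 is a Saturday; no weekend or holiday adjustment applies.
Deadline: January 10, 2032.

January 10, 2032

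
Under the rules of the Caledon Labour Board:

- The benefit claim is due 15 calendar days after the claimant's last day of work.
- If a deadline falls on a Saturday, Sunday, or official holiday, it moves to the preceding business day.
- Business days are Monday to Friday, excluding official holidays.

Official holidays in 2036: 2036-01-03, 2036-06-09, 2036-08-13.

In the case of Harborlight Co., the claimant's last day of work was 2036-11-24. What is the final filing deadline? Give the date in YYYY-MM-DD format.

Adding 15 calendar days to 2036-11-24 gives 2036-12-09.
Since 2036-12-09 is a Tuesday and not a holiday, the date is unchanged.
So the filing is due 2036-12-09.

2036-12-09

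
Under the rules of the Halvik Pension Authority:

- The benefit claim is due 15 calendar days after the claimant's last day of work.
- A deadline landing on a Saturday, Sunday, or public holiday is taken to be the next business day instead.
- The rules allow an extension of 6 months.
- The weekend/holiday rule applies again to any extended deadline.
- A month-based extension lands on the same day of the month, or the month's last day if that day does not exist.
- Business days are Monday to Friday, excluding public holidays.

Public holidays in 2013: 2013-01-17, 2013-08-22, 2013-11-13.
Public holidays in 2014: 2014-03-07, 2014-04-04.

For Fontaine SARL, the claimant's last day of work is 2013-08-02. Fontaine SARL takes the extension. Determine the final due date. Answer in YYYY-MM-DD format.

15 calendar days after 2013-08-02 is 2013-08-17.
Because 2013-08-17 is a Saturday, the deadline becomes 2013-08-19 (Monday).
Applying the 6 months extension: 6 months after 2013-08-19 is 2014-02-19.
2014-02-19 falls on a Wednesday, which is a business day, so no adjustment is needed.
The final due date is 2014-02-19.

2014-02-19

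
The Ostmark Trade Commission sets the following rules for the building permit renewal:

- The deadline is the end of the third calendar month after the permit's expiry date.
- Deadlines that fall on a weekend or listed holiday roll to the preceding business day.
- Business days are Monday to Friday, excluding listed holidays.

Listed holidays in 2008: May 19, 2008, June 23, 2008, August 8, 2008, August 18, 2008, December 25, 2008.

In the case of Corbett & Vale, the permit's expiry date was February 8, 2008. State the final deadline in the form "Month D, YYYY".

May 30, 2008

3 months after February 8, 2008 falls in May 2008; the last day of that month is May 31, 2008.
Because May 31, 2008 is a Saturday, the deadline becomes May 30, 2008 (Friday).
So the filing is due May 30, 2008.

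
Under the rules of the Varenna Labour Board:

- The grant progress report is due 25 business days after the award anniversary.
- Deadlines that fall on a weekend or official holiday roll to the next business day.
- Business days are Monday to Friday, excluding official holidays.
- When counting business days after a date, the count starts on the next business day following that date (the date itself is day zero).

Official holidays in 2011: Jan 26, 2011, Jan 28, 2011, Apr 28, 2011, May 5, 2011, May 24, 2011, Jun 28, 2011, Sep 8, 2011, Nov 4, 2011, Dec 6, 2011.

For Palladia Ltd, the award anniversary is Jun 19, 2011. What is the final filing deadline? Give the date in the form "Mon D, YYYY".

Counting 25 business days after Jun 19, 2011 (skipping weekends and listed holidays) reaches Jul 25, 2011.
Jul 25, 2011 falls on a Monday, which is a business day, so no adjustment is needed.
Deadline: Jul 25, 2011.

Jul 25, 2011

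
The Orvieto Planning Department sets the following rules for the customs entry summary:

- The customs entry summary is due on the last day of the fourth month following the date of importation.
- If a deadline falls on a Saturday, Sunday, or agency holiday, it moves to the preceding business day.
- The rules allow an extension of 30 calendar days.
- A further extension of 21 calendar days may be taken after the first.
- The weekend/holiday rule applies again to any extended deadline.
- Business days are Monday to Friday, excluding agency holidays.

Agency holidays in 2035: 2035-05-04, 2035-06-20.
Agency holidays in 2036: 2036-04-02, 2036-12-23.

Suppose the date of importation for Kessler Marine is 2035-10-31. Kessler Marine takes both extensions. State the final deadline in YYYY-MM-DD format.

2036-04-18

4 months after 2035-10-31 falls in February 2036; the last day of that month is 2036-02-29.
2036-02-29 (Friday) is already a business day.
Applying the 30-calendar-day extension: 2036-02-29 + 30 days = 2036-03-30.
2036-03-30 falls on a Sunday. Rolling to the preceding business day gives 2036-03-28, a Friday.
The 21-calendar-day extension moves the deadline from 2036-03-28 to 2036-04-18.
2036-04-18 falls on a Friday, which is a business day, so no adjustment is needed.
Deadline: 2036-04-18.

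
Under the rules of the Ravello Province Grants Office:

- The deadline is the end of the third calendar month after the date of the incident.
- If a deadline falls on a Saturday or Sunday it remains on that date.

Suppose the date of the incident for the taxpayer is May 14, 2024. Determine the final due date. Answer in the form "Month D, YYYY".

The third month after May 14, 2024 is August 2024, whose last day is August 31, 2024.
August 31, 2024 is a Saturday; no weekend or holiday adjustment applies.
Deadline: August 31, 2024.

August 31, 2024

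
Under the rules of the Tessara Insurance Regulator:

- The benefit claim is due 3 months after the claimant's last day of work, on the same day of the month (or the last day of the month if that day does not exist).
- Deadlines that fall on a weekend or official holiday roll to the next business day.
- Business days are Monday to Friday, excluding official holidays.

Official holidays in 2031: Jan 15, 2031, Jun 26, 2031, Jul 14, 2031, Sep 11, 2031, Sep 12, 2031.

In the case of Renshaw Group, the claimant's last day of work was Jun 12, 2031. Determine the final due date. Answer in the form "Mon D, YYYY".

3 months after Jun 12, 2031, on the same day of the month, is Sep 12, 2031.
Because Sep 12, 2031 is a listed holiday, the deadline becomes Sep 15, 2031 (Monday).
So the filing is due Sep 15, 2031.

Sep 15, 2031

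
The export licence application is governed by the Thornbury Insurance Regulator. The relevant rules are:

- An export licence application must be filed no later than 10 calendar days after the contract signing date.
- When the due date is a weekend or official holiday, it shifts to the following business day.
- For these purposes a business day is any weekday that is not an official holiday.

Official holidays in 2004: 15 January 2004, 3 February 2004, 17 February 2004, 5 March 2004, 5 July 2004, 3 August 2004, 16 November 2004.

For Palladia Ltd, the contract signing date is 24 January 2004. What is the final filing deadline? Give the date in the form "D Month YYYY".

10 calendar days after 24 January 2004 is 3 February 2004.
3 February 2004 is a listed holiday, so it moves to the next business day, 4 February 2004 (Wednesday).
So the filing is due 4 February 2004.

4 February 2004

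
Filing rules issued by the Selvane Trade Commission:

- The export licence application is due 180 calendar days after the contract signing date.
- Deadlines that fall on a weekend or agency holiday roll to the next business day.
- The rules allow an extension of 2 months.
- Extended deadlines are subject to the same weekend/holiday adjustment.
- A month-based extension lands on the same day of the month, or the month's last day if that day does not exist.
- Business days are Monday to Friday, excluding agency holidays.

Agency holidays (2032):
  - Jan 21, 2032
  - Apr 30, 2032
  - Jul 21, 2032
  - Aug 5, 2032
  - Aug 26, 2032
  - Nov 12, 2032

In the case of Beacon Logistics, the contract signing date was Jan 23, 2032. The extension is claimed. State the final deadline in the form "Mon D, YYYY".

Trigger date Jan 23, 2032 + 180 calendar days = Jul 21, 2032.
Jul 21, 2032 is a listed holiday; the next business day is Jul 22, 2032 (Thursday).
The 2 months extension carries Jul 22, 2032 to Sep 22, 2032.
Since Sep 22, 2032 is a Wednesday and not a holiday, the date is unchanged.
The final due date is Sep 22, 2032.

Sep 22, 2032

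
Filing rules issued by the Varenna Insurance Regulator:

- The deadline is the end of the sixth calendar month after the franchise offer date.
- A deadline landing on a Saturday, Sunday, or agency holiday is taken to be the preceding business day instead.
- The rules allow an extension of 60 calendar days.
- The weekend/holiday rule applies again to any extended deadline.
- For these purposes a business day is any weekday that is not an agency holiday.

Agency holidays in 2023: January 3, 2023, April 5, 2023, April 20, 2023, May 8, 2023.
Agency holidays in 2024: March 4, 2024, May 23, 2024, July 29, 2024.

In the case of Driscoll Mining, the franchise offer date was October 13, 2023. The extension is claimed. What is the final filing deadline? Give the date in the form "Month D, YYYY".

6 months after October 13, 2023 is April 2024; that month ends on April 30, 2024.
April 30, 2024 (Tuesday) is already a business day.
Applying the 60-calendar-day extension: April 30, 2024 + 60 days = June 29, 2024.
June 29, 2024 is a Saturday; the preceding business day is June 28, 2024 (Friday).
So the filing is due June 28, 2024.

June 28, 2024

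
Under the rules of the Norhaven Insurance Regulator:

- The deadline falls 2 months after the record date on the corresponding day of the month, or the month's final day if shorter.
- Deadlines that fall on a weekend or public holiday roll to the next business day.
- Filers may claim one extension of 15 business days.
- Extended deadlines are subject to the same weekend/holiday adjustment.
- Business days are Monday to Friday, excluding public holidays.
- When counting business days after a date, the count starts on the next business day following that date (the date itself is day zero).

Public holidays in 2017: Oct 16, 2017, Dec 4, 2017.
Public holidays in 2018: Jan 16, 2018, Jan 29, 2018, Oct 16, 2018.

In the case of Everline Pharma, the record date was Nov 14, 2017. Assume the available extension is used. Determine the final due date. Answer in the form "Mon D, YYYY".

Feb 7, 2018

2 months from Nov 14, 2017 is Jan 14, 2018.
Because Jan 14, 2018 is a Sunday, the deadline becomes Jan 15, 2018 (Monday).
Counting 15 further business days from Jan 15, 2018 reaches Feb 7, 2018.
Since Feb 7, 2018 is a Wednesday and not a holiday, the date is unchanged.
So the filing is due Feb 7, 2018.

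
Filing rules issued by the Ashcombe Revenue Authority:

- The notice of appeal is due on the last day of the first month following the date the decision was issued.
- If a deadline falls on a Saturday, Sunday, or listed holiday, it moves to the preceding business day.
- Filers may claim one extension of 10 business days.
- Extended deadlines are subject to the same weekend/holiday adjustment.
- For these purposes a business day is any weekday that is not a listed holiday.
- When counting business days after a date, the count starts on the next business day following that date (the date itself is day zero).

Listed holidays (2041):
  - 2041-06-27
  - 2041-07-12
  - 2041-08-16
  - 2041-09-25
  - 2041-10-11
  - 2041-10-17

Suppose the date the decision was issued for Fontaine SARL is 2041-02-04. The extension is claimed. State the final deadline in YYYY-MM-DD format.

1 month after 2041-02-04 falls in March 2041; the last day of that month is 2041-03-31.
2041-03-31 falls on a Sunday. Rolling to the preceding business day gives 2041-03-29, a Friday.
Applying the 10-business-day extension: 10 business days after 2041-03-29 is 2041-04-12.
2041-04-12 falls on a Friday, which is a business day, so no adjustment is needed.
Deadline: 2041-04-12.

2041-04-12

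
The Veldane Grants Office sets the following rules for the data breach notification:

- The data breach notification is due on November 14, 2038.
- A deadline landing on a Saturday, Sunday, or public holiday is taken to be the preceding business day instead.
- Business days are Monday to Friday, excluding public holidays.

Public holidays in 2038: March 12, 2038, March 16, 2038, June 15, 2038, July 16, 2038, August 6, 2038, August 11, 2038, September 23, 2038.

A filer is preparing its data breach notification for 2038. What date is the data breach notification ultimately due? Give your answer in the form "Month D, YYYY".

The stated deadline is November 14, 2038.
November 14, 2038 is a Sunday, so it moves to the preceding business day, November 12, 2038 (Friday).
Deadline: November 12, 2038.

November 12, 2038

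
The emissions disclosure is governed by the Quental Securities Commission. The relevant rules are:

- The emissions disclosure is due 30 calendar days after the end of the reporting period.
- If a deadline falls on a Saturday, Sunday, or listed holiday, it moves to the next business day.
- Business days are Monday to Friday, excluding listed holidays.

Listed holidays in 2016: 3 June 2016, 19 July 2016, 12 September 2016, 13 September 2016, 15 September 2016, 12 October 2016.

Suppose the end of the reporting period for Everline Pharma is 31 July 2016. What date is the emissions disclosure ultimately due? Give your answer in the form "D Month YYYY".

30 August 2016

30 calendar days after 31 July 2016 is 30 August 2016.
Since 30 August 2016 is a Tuesday and not a holiday, the date is unchanged.
The final due date is 30 August 2016.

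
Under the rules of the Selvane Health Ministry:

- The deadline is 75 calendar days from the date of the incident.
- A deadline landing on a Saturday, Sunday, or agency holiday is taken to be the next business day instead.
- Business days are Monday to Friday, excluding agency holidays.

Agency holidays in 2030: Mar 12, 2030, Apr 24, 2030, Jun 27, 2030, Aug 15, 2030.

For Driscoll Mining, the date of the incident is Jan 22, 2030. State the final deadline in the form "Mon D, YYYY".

Apr 8, 2030

Adding 75 calendar days to Jan 22, 2030 gives Apr 7, 2030.
Apr 7, 2030 falls on a Sunday. Rolling to the next business day gives Apr 8, 2030, a Monday.
Deadline: Apr 8, 2030.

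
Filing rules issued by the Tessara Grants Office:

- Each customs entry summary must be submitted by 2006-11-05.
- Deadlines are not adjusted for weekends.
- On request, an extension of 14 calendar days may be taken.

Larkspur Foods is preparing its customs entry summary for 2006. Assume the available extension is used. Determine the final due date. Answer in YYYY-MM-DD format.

The statutory due date is 2006-11-05.
2006-11-05 is a Sunday; no weekend or holiday adjustment applies.
With the 14-day extension, 2006-11-05 becomes 2006-11-19.
2006-11-19 falls on a Sunday. The rules make no weekend/holiday allowance, so it remains 2006-11-19.
The final due date is 2006-11-19.

2006-11-19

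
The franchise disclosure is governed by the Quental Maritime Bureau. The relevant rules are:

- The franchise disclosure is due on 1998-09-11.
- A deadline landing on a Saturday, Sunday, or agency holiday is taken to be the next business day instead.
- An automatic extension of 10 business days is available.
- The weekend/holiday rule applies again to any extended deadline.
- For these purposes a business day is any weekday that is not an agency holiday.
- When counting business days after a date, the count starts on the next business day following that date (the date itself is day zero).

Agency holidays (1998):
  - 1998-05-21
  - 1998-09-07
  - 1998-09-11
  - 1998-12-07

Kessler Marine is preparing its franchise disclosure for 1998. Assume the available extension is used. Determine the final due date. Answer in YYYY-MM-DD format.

1998-09-28

The stated deadline is 1998-09-11.
1998-09-11 falls on a listed holiday. Rolling to the next business day gives 1998-09-14, a Monday.
The 10-business-day extension runs from 1998-09-14 to 1998-09-28.
1998-09-28 falls on a Monday, which is a business day, so no adjustment is needed.
So the filing is due 1998-09-28.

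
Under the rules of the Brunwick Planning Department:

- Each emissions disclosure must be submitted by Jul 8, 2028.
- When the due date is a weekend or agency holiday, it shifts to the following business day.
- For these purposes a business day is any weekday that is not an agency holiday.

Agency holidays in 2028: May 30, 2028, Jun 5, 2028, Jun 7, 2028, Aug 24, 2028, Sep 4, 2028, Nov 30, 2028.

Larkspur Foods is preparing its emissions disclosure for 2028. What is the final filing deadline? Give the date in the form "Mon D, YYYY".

Jul 10, 2028

The statutory due date is Jul 8, 2028.
Jul 8, 2028 is a Saturday, so it moves to the next business day, Jul 10, 2028 (Monday).
So the filing is due Jul 10, 2028.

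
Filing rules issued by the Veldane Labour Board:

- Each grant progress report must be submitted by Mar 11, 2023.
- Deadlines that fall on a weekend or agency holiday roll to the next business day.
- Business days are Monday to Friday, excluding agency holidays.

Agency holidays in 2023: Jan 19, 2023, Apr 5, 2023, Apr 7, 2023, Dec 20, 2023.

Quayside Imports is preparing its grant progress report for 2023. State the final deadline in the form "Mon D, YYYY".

Start from the fixed due date, Mar 11, 2023.
Because Mar 11, 2023 is a Saturday, the deadline becomes Mar 13, 2023 (Monday).
Deadline: Mar 13, 2023.

Mar 13, 2023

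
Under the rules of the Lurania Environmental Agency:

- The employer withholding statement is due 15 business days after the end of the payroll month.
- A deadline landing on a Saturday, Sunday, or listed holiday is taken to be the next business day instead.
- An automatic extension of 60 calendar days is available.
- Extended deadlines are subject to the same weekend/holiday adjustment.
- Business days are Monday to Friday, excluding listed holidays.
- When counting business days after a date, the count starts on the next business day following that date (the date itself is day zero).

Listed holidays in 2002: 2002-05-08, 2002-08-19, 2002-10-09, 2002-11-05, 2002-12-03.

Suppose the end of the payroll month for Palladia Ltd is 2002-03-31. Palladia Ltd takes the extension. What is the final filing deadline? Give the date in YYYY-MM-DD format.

Counting 15 business days after 2002-03-31 (skipping weekends and listed holidays) reaches 2002-04-19.
2002-04-19 is a Friday and not a listed holiday, so it stands.
With the 60-day extension, 2002-04-19 becomes 2002-06-18.
2002-06-18 falls on a Tuesday, which is a business day, so no adjustment is needed.
So the filing is due 2002-06-18.

2002-06-18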